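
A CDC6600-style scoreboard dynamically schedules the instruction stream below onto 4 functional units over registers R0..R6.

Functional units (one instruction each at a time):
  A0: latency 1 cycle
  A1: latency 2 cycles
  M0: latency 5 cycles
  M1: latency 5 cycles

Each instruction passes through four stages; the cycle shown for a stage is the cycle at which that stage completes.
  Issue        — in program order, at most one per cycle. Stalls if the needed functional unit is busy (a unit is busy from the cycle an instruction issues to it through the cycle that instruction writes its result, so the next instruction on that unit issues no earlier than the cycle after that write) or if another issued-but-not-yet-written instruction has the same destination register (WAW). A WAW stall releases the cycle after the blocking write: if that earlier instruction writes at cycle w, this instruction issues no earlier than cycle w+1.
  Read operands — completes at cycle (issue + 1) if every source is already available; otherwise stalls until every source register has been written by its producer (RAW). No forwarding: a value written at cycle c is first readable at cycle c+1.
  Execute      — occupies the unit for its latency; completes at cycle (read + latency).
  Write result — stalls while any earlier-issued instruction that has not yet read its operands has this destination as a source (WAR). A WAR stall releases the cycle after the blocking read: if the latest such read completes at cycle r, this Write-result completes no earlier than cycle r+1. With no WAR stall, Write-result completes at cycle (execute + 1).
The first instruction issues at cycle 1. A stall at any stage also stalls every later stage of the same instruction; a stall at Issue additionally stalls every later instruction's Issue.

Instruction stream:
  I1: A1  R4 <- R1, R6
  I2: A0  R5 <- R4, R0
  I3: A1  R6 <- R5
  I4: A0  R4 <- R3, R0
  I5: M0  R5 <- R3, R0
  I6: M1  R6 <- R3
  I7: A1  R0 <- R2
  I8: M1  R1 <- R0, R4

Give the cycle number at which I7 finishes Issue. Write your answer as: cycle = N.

cycle = 14

[I1] 1/2/4/5
[I2] 2/6/7/8  (RAW R4: wait I1 write@5)
[I3] 6/9/11/12  (struct: A1 busy until I1 writes@5; RAW R5: wait I2 write@8)
[I4] 9/10/11/12  (struct: A0 busy until I2 writes@8)
[I5] 10/11/16/17
[I6] 13/14/19/20  (WAW R6: wait I3 write@12)
[I7] 14/15/17/18
[I8] 21/22/27/28  (struct: M1 busy until I6 writes@20)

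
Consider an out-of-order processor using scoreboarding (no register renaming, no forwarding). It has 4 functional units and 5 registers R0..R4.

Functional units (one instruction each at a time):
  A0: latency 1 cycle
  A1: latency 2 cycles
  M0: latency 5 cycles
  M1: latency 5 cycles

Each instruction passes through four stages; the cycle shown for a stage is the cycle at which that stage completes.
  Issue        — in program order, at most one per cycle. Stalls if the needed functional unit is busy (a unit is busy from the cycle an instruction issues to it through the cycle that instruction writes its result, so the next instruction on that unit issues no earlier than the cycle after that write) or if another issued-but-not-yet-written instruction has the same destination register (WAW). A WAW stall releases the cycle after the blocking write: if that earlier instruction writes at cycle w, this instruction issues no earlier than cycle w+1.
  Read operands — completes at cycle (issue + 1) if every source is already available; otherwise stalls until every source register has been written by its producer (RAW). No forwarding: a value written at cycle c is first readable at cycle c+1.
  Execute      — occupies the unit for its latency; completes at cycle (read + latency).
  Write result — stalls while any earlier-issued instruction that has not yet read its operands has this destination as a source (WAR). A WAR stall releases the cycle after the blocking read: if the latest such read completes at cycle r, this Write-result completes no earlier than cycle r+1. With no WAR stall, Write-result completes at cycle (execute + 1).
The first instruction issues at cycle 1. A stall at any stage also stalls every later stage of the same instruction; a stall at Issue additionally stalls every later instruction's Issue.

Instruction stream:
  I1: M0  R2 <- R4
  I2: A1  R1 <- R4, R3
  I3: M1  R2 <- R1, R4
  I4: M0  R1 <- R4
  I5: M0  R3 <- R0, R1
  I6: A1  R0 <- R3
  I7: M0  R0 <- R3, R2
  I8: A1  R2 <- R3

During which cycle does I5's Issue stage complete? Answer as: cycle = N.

cycle = 18

c1: I1→M0
c2: I1 RO, I2→A1
c3: I2 RO
c5: I2 EX
c6: I2 WR R1
c7: I1 EX
c8: I1 WR R2
c9: I3→M1
c10: I3 RO, I4→M0
c11: I4 RO
c15: I3 EX
c16: I3 WR R2, I4 EX
c17: I4 WR R1
c18: I5→M0
c19: I5 RO, I6→A1
c24: I5 EX
c25: I5 WR R3
c26: I6 RO
c28: I6 EX
c29: I6 WR R0
c30: I7→M0
c31: I7 RO, I8→A1
c32: I8 RO
c34: I8 EX
c35: I8 WR R2
c36: I7 EX
c37: I7 WR R0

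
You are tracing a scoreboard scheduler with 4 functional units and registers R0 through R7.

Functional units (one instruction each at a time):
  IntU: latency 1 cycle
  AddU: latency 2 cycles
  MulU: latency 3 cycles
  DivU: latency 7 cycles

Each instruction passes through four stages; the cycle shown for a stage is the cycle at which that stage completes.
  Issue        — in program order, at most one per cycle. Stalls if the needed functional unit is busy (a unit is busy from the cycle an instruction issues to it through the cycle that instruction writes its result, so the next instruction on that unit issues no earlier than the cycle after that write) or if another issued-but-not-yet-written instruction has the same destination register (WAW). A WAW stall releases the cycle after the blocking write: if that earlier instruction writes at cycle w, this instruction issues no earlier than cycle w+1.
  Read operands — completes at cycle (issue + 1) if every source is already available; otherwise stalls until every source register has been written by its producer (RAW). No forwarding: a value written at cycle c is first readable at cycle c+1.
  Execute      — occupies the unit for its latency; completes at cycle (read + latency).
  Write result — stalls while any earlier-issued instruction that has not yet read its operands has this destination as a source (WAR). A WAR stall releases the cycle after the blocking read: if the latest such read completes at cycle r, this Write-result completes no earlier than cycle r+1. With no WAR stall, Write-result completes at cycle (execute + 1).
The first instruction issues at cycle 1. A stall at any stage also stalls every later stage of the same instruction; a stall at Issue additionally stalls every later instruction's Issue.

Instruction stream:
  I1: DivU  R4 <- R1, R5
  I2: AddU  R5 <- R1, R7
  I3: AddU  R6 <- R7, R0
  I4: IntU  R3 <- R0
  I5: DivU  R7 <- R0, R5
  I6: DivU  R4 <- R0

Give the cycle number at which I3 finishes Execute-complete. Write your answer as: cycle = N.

cycle = 10

t=1  issue I1 (DivU)
t=2  I1 read-ops; issue I2 (AddU)
t=3  I2 read-ops
t=5  I2 finished on AddU
t=6  I2→R5
t=7  issue I3 (AddU)
t=8  I3 read-ops; issue I4 (IntU)
t=9  I1 finished on DivU; I4 read-ops
t=10  I1→R4; I3 finished on AddU; I4 finished on IntU
t=11  I3→R6; I4→R3; issue I5 (DivU)
t=12  I5 read-ops
t=19  I5 finished on DivU
t=20  I5→R7
t=21  issue I6 (DivU)
t=22  I6 read-ops
t=29  I6 finished on DivU
t=30  I6→R4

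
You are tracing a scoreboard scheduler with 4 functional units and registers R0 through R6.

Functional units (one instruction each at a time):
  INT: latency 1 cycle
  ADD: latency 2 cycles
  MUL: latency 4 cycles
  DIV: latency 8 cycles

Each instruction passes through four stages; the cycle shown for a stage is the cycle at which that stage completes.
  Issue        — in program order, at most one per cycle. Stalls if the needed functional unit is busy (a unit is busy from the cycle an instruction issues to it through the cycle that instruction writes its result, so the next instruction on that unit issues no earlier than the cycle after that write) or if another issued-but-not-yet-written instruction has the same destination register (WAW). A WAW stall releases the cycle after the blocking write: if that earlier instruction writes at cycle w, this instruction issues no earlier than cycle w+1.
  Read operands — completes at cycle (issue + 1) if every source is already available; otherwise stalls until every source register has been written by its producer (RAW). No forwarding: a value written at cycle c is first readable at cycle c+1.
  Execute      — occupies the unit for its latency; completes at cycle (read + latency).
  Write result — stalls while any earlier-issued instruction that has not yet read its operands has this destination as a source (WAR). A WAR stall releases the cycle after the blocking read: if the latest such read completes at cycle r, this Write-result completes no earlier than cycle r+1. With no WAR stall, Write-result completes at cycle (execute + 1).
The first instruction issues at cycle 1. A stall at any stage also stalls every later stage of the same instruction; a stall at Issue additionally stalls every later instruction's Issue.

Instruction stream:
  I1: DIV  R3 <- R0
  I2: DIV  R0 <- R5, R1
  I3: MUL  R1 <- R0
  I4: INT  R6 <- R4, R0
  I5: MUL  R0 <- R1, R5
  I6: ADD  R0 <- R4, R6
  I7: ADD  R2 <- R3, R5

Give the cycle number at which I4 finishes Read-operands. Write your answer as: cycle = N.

cycle = 23

[1] issue I1 (DIV)
[2] I1 read-ops
[10] I1 finished on DIV
[11] I1→R3
[12] issue I2 (DIV)
[13] I2 read-ops | issue I3 (MUL)
[14] issue I4 (INT)
[21] I2 finished on DIV
[22] I2→R0
[23] I3 read-ops | I4 read-ops
[24] I4 finished on INT
[25] I4→R6
[27] I3 finished on MUL
[28] I3→R1
[29] issue I5 (MUL)
[30] I5 read-ops
[34] I5 finished on MUL
[35] I5→R0
[36] issue I6 (ADD)
[37] I6 read-ops
[39] I6 finished on ADD
[40] I6→R0
[41] issue I7 (ADD)
[42] I7 read-ops
[44] I7 finished on ADD
[45] I7→R2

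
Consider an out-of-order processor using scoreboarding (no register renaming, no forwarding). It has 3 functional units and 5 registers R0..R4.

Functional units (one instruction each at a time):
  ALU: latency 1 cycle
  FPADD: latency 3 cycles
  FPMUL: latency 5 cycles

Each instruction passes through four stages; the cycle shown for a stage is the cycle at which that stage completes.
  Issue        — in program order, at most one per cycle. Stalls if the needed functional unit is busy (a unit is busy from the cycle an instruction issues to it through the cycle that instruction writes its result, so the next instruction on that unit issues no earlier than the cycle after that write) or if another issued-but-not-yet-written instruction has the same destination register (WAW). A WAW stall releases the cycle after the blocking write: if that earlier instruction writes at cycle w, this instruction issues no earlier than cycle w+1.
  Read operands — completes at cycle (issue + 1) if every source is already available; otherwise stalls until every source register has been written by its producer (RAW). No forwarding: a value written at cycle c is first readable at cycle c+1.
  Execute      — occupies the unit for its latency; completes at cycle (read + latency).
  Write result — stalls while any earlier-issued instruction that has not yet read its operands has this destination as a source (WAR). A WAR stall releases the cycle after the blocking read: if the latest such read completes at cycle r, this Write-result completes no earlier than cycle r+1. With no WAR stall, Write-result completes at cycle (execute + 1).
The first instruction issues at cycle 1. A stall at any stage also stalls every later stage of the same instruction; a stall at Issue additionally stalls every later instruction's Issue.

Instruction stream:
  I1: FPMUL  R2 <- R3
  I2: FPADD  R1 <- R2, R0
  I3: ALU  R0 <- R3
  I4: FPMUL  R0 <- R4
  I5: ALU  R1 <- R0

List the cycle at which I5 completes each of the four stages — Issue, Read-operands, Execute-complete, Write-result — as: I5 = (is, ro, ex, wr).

  I1 | 1 | 2 | 7 | 8
  I2 | 2 | 9 | 12 | 13   RAW R2: wait I1 write@8
  I3 | 3 | 4 | 5 | 10   WAR R0: wait I2 read@9
  I4 | 11 | 12 | 17 | 18   WAW R0: wait I3 write@10
  I5 | 14 | 19 | 20 | 21   WAW R1: wait I2 write@13 · RAW R0: wait I4 write@18

I5 = (14, 19, 20, 21)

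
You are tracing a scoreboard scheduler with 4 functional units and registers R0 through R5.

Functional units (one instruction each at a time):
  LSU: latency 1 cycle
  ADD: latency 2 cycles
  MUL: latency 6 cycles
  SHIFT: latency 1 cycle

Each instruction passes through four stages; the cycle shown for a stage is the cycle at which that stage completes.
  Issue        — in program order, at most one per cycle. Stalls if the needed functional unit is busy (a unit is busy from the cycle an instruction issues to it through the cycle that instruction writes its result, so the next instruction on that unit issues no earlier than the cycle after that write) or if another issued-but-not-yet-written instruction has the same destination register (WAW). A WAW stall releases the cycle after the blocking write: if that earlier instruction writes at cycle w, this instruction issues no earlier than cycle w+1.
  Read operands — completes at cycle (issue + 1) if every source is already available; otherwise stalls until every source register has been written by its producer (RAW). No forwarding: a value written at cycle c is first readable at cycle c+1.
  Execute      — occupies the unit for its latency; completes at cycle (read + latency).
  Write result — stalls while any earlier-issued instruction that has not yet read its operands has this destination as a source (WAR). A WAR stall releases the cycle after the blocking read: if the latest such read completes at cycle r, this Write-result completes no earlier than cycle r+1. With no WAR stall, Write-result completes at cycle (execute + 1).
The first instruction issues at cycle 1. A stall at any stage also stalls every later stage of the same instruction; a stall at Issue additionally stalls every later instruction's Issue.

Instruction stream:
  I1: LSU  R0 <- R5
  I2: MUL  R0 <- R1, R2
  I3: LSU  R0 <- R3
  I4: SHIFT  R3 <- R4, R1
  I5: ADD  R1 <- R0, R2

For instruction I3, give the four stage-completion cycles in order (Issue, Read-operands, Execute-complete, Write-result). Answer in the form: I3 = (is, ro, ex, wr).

I1: IS=1 RO=2 EX=3 WR=4
I2: IS=5 RO=6 EX=12 WR=13  [WAW R0: wait I1 write@4]
I3: IS=14 RO=15 EX=16 WR=17  [WAW R0: wait I2 write@13]
I4: IS=15 RO=16 EX=17 WR=18
I5: IS=16 RO=18 EX=20 WR=21  [RAW R0: wait I3 write@17]

I3 = (14, 15, 16, 17)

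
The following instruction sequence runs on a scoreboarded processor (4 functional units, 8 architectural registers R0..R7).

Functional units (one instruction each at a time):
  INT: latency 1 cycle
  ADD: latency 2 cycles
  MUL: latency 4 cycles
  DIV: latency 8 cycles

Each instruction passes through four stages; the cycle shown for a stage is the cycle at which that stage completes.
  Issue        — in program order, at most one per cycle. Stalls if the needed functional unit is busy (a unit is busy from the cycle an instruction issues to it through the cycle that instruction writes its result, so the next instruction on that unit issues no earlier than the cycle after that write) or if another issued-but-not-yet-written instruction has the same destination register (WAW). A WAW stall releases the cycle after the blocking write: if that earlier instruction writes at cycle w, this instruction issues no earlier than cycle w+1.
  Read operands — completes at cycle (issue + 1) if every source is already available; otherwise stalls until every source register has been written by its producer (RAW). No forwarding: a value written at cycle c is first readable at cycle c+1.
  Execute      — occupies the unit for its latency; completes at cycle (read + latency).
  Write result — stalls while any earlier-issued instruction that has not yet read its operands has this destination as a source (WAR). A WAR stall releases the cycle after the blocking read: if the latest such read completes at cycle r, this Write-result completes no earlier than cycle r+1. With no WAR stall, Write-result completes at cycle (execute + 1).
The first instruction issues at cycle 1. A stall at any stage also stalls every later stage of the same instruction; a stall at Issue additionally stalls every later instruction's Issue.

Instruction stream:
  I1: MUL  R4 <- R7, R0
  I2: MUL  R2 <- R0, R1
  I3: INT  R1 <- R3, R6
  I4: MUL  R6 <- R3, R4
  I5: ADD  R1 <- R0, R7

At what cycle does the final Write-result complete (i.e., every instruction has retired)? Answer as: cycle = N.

cycle = 21

[I1] 1/2/6/7
[I2] 8/9/13/14  (struct: MUL busy until I1 writes@7)
[I3] 9/10/11/12
[I4] 15/16/20/21  (struct: MUL busy until I2 writes@14)
[I5] 16/17/19/20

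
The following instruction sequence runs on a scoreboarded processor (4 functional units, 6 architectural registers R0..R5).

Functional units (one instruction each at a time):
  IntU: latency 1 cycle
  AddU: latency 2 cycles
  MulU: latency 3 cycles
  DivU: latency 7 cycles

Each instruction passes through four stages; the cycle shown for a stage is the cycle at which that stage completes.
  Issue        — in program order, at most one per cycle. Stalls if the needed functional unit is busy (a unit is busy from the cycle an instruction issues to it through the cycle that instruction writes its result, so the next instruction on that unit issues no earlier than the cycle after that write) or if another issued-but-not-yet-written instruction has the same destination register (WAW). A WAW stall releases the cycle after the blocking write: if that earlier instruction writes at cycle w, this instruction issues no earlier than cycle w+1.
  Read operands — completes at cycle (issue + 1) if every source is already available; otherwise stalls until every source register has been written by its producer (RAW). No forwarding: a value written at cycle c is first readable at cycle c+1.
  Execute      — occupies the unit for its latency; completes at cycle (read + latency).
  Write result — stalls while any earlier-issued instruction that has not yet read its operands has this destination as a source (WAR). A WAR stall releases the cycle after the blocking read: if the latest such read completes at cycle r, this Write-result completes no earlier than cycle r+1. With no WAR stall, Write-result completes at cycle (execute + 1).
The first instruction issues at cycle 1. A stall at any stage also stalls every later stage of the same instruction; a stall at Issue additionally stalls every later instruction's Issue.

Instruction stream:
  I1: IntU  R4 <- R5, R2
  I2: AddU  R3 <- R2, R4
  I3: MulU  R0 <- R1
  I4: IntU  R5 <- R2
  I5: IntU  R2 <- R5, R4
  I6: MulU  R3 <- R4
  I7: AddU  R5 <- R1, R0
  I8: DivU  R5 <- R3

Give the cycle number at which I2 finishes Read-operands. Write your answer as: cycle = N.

1) issue 1, read 2, done 3, write 4
2) issue 2, read 5, done 7, write 8  <RAW R4: wait I1 write@4>
3) issue 3, read 4, done 7, write 8
4) issue 5, read 6, done 7, write 8  <struct: IntU busy until I1 writes@4>
5) issue 9, read 10, done 11, write 12  <struct: IntU busy until I4 writes@8>
6) issue 10, read 11, done 14, write 15
7) issue 11, read 12, done 14, write 15
8) issue 16, read 17, done 24, write 25  <WAW R5: wait I7 write@15>

cycle = 5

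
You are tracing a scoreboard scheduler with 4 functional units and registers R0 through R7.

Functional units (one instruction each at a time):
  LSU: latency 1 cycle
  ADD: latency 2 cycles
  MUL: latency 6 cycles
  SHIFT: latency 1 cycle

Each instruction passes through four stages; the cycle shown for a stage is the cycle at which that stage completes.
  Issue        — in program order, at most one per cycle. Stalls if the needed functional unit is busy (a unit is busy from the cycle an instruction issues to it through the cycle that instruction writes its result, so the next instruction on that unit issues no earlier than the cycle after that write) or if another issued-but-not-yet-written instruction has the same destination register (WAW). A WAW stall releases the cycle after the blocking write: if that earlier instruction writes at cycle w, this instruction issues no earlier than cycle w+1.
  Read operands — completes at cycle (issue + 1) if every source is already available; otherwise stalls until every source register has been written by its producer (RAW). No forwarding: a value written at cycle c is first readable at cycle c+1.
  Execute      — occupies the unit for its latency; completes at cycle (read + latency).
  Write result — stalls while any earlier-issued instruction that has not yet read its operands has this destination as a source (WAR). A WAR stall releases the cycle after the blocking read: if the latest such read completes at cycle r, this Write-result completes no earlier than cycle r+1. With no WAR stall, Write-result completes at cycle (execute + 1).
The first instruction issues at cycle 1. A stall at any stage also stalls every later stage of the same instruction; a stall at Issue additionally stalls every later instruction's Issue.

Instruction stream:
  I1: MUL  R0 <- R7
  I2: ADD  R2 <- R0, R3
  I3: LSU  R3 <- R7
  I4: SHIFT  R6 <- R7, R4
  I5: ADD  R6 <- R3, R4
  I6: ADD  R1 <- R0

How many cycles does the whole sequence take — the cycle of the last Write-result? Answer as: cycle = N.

t=1  I1→MUL
t=2  I1 RO · I2→ADD
t=3  I3→LSU
t=4  I3 RO · I4→SHIFT
t=5  I3 EX · I4 RO
t=6  I4 EX
t=7  I4 WR R6
t=8  I1 EX
t=9  I1 WR R0
t=10  I2 RO
t=11  I3 WR R3
t=12  I2 EX
t=13  I2 WR R2
t=14  I5→ADD
t=15  I5 RO
t=17  I5 EX
t=18  I5 WR R6
t=19  I6→ADD
t=20  I6 RO
t=22  I6 EX
t=23  I6 WR R1

cycle = 23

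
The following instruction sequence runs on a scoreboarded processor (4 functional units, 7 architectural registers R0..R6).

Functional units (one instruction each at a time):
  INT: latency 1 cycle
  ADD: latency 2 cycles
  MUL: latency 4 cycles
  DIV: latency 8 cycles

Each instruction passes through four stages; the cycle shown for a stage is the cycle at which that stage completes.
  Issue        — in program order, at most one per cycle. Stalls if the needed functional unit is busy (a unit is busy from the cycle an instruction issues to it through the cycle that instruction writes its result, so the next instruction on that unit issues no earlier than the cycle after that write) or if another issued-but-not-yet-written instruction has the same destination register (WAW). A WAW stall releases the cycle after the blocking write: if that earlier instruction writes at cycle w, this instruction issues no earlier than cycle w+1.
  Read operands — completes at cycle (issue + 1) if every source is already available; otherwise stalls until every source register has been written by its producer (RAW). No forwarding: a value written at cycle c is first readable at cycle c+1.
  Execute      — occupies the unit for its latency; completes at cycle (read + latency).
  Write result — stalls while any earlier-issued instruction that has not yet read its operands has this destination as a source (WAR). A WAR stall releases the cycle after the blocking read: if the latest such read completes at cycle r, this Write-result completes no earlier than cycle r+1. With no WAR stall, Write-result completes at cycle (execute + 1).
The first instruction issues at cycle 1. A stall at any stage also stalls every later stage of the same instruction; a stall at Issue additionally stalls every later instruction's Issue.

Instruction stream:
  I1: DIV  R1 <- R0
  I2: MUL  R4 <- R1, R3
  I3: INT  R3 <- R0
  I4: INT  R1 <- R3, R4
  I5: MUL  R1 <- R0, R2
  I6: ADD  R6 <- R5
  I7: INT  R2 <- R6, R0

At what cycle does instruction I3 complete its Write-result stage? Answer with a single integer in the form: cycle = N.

cycle = 13

1) issue 1, read 2, done 10, write 11
2) issue 2, read 12, done 16, write 17  <RAW R1: wait I1 write@11>
3) issue 3, read 4, done 5, write 13  <WAR R3: wait I2 read@12>
4) issue 14, read 18, done 19, write 20  <struct: INT busy until I3 writes@13 / RAW R4: wait I2 write@17>
5) issue 21, read 22, done 26, write 27  <WAW R1: wait I4 write@20>
6) issue 22, read 23, done 25, write 26
7) issue 23, read 27, done 28, write 29  <RAW R6: wait I6 write@26>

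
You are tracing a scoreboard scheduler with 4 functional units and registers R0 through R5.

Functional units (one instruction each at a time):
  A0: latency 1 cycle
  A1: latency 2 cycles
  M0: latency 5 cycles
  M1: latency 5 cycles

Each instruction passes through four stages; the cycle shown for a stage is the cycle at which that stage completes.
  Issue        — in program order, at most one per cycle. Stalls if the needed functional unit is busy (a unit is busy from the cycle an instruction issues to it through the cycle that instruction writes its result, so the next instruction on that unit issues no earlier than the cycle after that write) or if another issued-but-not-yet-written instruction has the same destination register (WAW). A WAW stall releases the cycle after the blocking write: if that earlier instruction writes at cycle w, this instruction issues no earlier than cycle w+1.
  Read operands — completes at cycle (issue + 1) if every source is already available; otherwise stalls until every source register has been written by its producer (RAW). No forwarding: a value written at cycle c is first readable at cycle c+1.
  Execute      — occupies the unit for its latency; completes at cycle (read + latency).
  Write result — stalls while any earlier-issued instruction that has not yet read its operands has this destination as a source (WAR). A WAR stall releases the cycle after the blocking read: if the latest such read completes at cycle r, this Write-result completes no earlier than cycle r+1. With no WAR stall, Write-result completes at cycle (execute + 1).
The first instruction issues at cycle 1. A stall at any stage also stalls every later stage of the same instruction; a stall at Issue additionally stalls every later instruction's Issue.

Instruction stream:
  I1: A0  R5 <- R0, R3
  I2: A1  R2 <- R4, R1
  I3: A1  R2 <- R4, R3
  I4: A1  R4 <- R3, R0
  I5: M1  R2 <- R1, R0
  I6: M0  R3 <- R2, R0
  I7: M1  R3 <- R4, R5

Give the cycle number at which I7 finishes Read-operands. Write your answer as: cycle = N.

1) issue 1, read 2, done 3, write 4
2) issue 2, read 3, done 5, write 6
3) issue 7, read 8, done 10, write 11  <struct: A1 busy until I2 writes@6>
4) issue 12, read 13, done 15, write 16  <struct: A1 busy until I3 writes@11>
5) issue 13, read 14, done 19, write 20
6) issue 14, read 21, done 26, write 27  <RAW R2: wait I5 write@20>
7) issue 28, read 29, done 34, write 35  <WAW R3: wait I6 write@27>

cycle = 29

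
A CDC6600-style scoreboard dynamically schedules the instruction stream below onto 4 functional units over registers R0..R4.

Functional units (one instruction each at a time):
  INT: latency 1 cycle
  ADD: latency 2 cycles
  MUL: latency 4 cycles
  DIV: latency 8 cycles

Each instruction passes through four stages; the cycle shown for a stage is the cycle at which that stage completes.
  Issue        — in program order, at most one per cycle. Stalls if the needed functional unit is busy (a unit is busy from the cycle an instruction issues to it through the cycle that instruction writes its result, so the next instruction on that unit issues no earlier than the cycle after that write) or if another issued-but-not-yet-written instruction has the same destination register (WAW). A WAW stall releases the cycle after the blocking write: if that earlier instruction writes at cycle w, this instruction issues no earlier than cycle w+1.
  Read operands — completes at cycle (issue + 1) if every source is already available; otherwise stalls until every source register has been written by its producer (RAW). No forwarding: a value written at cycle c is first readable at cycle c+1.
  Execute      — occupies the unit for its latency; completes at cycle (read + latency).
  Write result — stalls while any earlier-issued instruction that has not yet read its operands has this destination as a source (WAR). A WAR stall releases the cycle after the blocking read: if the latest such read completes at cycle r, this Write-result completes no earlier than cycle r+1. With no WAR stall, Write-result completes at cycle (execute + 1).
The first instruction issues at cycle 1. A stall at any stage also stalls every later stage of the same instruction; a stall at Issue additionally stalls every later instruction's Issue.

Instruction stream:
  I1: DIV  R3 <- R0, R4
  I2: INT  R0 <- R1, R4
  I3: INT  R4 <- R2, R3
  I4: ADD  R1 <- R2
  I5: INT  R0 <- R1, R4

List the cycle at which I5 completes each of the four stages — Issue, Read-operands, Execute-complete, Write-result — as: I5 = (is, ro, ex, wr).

I5 = (15, 16, 17, 18)

c1: issue I1 (DIV)
c2: I1 read-ops, issue I2 (INT)
c3: I2 read-ops
c4: I2 finished on INT
c5: I2→R0
c6: issue I3 (INT)
c7: issue I4 (ADD)
c8: I4 read-ops
c10: I1 finished on DIV, I4 finished on ADD
c11: I1→R3, I4→R1
c12: I3 read-ops
c13: I3 finished on INT
c14: I3→R4
c15: issue I5 (INT)
c16: I5 read-ops
c17: I5 finished on INT
c18: I5→R0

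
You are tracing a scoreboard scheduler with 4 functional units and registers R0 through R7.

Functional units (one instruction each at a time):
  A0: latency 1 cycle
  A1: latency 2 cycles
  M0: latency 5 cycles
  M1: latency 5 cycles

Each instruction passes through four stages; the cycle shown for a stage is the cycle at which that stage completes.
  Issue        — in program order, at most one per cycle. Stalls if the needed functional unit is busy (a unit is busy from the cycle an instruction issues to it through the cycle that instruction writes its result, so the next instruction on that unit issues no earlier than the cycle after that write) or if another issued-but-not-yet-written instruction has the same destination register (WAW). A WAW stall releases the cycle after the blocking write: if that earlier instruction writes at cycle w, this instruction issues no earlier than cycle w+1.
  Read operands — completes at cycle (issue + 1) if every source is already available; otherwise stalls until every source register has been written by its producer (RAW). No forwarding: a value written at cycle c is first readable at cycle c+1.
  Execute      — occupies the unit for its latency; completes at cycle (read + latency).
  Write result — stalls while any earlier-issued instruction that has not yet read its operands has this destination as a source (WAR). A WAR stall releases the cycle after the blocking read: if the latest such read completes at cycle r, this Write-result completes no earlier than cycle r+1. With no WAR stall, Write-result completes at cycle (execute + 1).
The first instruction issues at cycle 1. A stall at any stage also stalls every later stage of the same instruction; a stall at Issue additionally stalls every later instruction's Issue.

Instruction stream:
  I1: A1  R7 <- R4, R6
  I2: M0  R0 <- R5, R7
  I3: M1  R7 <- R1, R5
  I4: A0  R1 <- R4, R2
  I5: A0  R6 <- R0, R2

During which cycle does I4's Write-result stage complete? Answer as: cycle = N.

cycle = 10

t=1  I1 dispatched to A1
t=2  I1 operands ready | I2 dispatched to M0
t=4  I1 complete
t=5  R7←I1
t=6  I2 operands ready | I3 dispatched to M1
t=7  I3 operands ready | I4 dispatched to A0
t=8  I4 operands ready
t=9  I4 complete
t=10  R1←I4
t=11  I2 complete | I5 dispatched to A0
t=12  R0←I2 | I3 complete
t=13  R7←I3 | I5 operands ready
t=14  I5 complete
t=15  R6←I5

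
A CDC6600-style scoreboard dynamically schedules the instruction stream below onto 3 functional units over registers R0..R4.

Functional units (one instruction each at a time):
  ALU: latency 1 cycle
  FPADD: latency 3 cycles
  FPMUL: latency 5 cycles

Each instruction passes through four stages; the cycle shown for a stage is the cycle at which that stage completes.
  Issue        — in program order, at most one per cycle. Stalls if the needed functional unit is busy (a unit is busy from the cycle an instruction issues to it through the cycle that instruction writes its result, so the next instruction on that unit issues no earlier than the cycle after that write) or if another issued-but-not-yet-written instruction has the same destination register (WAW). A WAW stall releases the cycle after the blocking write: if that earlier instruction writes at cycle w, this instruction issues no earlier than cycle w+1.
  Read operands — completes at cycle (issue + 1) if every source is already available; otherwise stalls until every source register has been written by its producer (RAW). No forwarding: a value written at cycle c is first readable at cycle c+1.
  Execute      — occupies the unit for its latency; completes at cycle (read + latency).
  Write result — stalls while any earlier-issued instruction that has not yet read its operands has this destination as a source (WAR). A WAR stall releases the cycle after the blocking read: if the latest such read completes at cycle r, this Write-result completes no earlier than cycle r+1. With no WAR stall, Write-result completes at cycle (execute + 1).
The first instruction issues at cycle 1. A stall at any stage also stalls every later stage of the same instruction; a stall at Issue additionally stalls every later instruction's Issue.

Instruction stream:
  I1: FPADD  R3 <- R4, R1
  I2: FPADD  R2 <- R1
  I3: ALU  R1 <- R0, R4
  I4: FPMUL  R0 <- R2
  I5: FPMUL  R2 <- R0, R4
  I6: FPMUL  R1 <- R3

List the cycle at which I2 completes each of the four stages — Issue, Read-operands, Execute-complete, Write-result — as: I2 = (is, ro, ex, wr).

I1 -> (1, 2, 5, 6)
I2 -> (7, 8, 11, 12)  // struct: FPADD busy until I1 writes@6
I3 -> (8, 9, 10, 11)
I4 -> (9, 13, 18, 19)  // RAW R2: wait I2 write@12
I5 -> (20, 21, 26, 27)  // struct: FPMUL busy until I4 writes@19
I6 -> (28, 29, 34, 35)  // struct: FPMUL busy until I5 writes@27

I2 = (7, 8, 11, 12)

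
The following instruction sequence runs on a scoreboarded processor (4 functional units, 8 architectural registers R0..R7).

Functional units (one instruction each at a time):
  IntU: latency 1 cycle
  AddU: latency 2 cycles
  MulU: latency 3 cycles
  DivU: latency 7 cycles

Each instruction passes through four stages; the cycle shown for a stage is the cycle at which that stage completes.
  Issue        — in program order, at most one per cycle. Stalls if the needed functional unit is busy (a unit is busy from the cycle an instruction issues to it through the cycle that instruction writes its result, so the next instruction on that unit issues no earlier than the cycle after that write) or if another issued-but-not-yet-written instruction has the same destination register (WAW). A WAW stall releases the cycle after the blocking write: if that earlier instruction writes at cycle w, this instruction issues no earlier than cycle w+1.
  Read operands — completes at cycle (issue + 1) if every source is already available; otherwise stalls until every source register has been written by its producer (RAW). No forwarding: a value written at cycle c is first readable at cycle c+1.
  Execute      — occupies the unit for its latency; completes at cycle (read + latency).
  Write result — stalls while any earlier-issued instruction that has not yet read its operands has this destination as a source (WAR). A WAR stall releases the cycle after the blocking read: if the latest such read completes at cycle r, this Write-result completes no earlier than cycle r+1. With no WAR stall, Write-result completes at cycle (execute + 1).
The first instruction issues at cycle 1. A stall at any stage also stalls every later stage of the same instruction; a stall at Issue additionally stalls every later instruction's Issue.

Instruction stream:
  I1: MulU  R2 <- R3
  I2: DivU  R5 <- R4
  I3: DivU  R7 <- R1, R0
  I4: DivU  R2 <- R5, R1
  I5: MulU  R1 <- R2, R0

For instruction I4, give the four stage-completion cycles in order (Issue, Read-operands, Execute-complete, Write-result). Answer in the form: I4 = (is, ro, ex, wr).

I4 = (22, 23, 30, 31)

t=1  issue I1 (MulU)
t=2  I1 read-ops · issue I2 (DivU)
t=3  I2 read-ops
t=5  I1 finished on MulU
t=6  I1→R2
t=10  I2 finished on DivU
t=11  I2→R5
t=12  issue I3 (DivU)
t=13  I3 read-ops
t=20  I3 finished on DivU
t=21  I3→R7
t=22  issue I4 (DivU)
t=23  I4 read-ops · issue I5 (MulU)
t=30  I4 finished on DivU
t=31  I4→R2
t=32  I5 read-ops
t=35  I5 finished on MulU
t=36  I5→R1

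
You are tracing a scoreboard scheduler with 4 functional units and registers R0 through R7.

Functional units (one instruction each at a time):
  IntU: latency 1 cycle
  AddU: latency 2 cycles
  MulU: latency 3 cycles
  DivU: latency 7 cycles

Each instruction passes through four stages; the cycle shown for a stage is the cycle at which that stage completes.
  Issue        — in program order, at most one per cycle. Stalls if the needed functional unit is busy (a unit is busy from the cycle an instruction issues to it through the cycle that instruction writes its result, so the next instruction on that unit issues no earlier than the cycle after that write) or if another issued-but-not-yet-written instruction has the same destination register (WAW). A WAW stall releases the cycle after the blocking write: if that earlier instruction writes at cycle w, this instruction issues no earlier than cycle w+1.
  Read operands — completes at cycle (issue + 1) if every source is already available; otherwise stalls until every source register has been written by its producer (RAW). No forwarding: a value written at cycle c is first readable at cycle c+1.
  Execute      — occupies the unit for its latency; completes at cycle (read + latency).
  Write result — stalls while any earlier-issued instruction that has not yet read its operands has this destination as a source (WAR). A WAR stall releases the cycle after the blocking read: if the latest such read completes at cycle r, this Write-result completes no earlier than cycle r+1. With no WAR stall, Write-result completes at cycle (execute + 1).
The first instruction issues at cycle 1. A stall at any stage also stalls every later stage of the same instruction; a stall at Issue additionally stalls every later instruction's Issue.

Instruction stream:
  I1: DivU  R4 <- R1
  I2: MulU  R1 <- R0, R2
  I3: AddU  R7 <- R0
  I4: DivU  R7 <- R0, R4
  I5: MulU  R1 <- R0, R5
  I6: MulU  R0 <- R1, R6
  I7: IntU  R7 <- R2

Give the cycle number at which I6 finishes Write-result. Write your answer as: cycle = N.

[I1] 1/2/9/10
[I2] 2/3/6/7
[I3] 3/4/6/7
[I4] 11/12/19/20  (struct: DivU busy until I1 writes@10)
[I5] 12/13/16/17
[I6] 18/19/22/23  (struct: MulU busy until I5 writes@17)
[I7] 21/22/23/24  (WAW R7: wait I4 write@20)

cycle = 23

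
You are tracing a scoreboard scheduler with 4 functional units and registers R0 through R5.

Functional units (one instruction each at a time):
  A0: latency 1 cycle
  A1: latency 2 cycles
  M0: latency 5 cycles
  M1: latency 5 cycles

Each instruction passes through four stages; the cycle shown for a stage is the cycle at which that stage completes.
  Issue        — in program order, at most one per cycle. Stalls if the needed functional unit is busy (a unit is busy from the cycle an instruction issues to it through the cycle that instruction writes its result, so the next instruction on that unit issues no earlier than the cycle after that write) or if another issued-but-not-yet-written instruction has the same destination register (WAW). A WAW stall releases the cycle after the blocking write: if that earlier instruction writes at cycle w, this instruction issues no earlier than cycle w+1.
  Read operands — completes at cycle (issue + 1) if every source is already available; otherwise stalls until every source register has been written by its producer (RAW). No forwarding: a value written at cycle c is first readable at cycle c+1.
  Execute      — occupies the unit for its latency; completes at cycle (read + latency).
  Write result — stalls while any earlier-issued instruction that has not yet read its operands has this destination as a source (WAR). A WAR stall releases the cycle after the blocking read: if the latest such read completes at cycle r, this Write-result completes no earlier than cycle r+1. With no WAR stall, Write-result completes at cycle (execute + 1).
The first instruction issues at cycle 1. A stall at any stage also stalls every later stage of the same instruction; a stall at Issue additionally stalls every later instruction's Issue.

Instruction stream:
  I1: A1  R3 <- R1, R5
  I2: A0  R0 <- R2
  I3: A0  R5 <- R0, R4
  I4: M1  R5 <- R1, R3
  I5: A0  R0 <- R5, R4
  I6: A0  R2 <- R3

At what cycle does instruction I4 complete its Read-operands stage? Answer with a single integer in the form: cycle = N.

cycle = 11

I1: IS=1 RO=2 EX=4 WR=5
I2: IS=2 RO=3 EX=4 WR=5
I3: IS=6 RO=7 EX=8 WR=9  [struct: A0 busy until I2 writes@5]
I4: IS=10 RO=11 EX=16 WR=17  [WAW R5: wait I3 write@9]
I5: IS=11 RO=18 EX=19 WR=20  [RAW R5: wait I4 write@17]
I6: IS=21 RO=22 EX=23 WR=24  [struct: A0 busy until I5 writes@20]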